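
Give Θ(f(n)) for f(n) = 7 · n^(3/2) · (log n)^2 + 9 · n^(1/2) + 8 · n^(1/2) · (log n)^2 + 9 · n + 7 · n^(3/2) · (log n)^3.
f(n) ∈ Θ(n^(3/2) · (log n)^3)

Compare the terms by growth order. For large n, n^a · (log n)^b dominates n^a' · (log n)^b' iff a > a', or (a = a' and b > b'). Ranking the 5 terms shows the dominant one is 7 · n^(3/2) · (log n)^3. Hence f(n) ∈ Θ(n^(3/2) · (log n)^3).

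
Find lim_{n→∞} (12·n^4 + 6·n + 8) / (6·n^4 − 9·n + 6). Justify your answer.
lim = 12/6 = 2

For large n the leading n^4 terms dominate both numerator and denominator. Dividing top and bottom by n^4, every other term tends to 0, leaving 12/6 = 2.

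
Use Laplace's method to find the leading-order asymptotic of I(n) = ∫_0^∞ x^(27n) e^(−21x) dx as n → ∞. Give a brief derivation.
I(n) ~ (sqrt(2π·27n) / 21) · (27n/(21e))^(27n)

Write the integrand as exp(27n ln x − 21x) and set f(x) = 27n ln x − 21x. Then f'(x) = 27n/x − 21 = 0 at x* = 27n/21, and f''(x*) = −27n/x*^2 = −21^2/(27n). Laplace's method (interior maximum) gives
  I(n) ~ e^(f(x*)) · sqrt(2π / |f''(x*)|)
        = exp(27n ln(27n/21) − 27n) · sqrt(2π · 27n / 21^2)
        = (27n/21)^(27n) e^(−27n) · sqrt(2π·27n) / 21
        = (sqrt(2π·27n) / 21) · (27n/(21e))^(27n).
This matches Γ(27n+1)/21^(27n+1) with Stirling applied to Γ.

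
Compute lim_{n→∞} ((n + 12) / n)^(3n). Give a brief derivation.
lim = e^36

Rewrite as (1 + 12/n)^(3n). By the standard limit (1 + x/n)^n → e^x, we have (1 + 12/n)^n → e^12, and raising to the 3rd power gives e^36.
More precisely, ln[(1 + 12/n)^(3n)] = 3n · ln(1 + 12/n) = 3n · (12/n + O(1/n^2)) = 36 + O(1/n) → 36.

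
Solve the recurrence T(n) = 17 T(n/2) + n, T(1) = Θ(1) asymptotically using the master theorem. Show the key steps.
T(n) = Θ(n^(log_2 17))

Master theorem: compare f(n) = n to n^(log_2 17) where log_2 17 ≈ 4.087. Since 1 < log_2 17, we have f(n) = O(n^(log_2 17 − ε)) for some ε > 0 — Case 1. Hence T(n) = Θ(n^(log_2 17)).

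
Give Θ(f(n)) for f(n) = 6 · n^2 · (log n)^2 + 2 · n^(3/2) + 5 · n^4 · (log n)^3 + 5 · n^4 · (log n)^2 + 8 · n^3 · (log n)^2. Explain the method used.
f(n) ∈ Θ(n^4 · (log n)^3)

Compare the terms by growth order. For large n, n^a · (log n)^b dominates n^a' · (log n)^b' iff a > a', or (a = a' and b > b'). Ranking the 5 terms shows the dominant one is 5 · n^4 · (log n)^3. Hence f(n) ∈ Θ(n^4 · (log n)^3).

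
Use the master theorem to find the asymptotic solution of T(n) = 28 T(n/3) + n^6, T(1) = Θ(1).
T(n) = Θ(n^6)

log_3 28 ≈ 3.033. f(n) = n^6 dominates n^(log_3 28) since 6 > 3.033, and the regularity condition a·f(n/b) = 28·(n/3)^6 = (28/729)·n^6 ≤ c·f(n) holds with c = 28/729 ≈ 0.0384 < 1. So this is Case 3: T(n) = Θ(f(n)) = Θ(n^6).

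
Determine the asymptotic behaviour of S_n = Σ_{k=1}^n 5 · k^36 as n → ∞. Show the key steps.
S_n ~ 5 · n^37 / 37

By integral comparison (Euler-Maclaurin), Σ_{k=1}^n 5 · k^36 = 5 · ∫_0^n x^36 dx + O(n^36) = 5 · n^37/37 + O(n^36). (Equivalently, Faulhaber's formula gives the same leading term.)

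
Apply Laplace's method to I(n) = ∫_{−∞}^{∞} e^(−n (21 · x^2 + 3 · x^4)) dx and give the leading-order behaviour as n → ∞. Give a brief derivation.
I(n) ~ sqrt(π/(21n))

φ(x) = 21 · x^2 + 3 · x^4 has its unique global minimum at x* = 0 (since φ'(x) = 42x + 12x^3 = 0 only at x = 0 for real x with both coefficients positive, and φ → ∞ as |x| → ∞). At x* = 0, φ(0) = 0 and φ''(0) = 42. Laplace's method then gives
  I(n) ~ sqrt(2π / (n · φ''(0))) · e^(−n φ(0)) = sqrt(2π / (42n)) = sqrt(π/(21n)).
The 3 · x^4 term contributes only at subleading order (an O(1/n) relative correction).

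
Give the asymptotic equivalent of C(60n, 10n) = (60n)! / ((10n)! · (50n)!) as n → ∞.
C(60n, 10n) ~ (46656/3125)^(10n) · sqrt(3/(5π·10n))

Write N = 10n. Apply Stirling to each factorial:
  (6N)! ~ sqrt(2π·6N) · (6N/e)^(6N),
  N! ~ sqrt(2π N) · (N/e)^N,
  (5N)! ~ sqrt(2π·5N) · (5N/e)^(5N).
The exponential factors combine to (6N)^(6N) / (N^N · (5N)^(5N)) = 6^(6N)/5^(5N) = (6^6/5^5)^N = (46656/3125)^N.
The square-root prefactors combine to sqrt(2π·6N) / (sqrt(2π N)·sqrt(2π·5N)) = sqrt(6 / (2π·5·N)) = sqrt(3/(5π·10n)).
Substituting N = 10n: C(60n, 10n) ~ (46656/3125)^(10n) · sqrt(3/(5π·10n)).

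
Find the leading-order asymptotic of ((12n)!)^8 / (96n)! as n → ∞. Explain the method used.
((12n)!)^8/(96n)! ~ ((2π·12n)^(7/2) / sqrt(8)) · 8^(−8·12n)  →  0

Write N = 12n. Stirling: N! ~ sqrt(2π N)(N/e)^N and (8N)! ~ sqrt(2π·8N)·(8N/e)^(8N).
  (N!)^8/(8N)! ~ (2π N)^(8/2) (N/e)^(8N) / [sqrt(2π·8N) (8N/e)^(8N)]
     = (2π N)^(8/2) / sqrt(2π·8N) · (N/(8N))^(8N)
     = (2π N)^((8−1)/2) / sqrt(8) · 8^(−8N).
Since 8^8 > 1, the factor 8^(−8N) decays exponentially, so the ratio → 0. Substituting N = 12n gives the stated form.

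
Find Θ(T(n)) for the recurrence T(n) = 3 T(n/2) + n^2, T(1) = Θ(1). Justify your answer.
T(n) = Θ(n^2)

log_2 3 ≈ 1.585. f(n) = n^2 dominates n^(log_2 3) since 2 > 1.585, and the regularity condition a·f(n/b) = 3·(n/2)^2 = (3/4)·n^2 ≤ c·f(n) holds with c = 3/4 ≈ 0.75 < 1. So this is Case 3: T(n) = Θ(f(n)) = Θ(n^2).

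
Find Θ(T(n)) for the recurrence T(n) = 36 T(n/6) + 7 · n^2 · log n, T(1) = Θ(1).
T(n) = Θ(n^2 · (log n)^2)

Here log_6 36 = 2 and f(n) = 7 · n^2 · log n = Θ(n^(log_6 36) · (log n)^1). This is the extended Case 2 of the master theorem (f matches the critical exponent up to log factors), giving T(n) = Θ(n^(log_6 36) · (log n)^(1+1)) = Θ(n^2 · (log n)^2).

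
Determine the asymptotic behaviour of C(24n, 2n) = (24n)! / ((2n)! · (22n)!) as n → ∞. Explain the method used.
C(24n, 2n) ~ (8916100448256/285311670611)^(2n) · sqrt(6/(11π·2n))

Write N = 2n. Apply Stirling to each factorial:
  (12N)! ~ sqrt(2π·12N) · (12N/e)^(12N),
  N! ~ sqrt(2π N) · (N/e)^N,
  (11N)! ~ sqrt(2π·11N) · (11N/e)^(11N).
The exponential factors combine to (12N)^(12N) / (N^N · (11N)^(11N)) = 12^(12N)/11^(11N) = (12^12/11^11)^N = (8916100448256/285311670611)^N.
The square-root prefactors combine to sqrt(2π·12N) / (sqrt(2π N)·sqrt(2π·11N)) = sqrt(12 / (2π·11·N)) = sqrt(6/(11π·2n)).
Substituting N = 2n: C(24n, 2n) ~ (8916100448256/285311670611)^(2n) · sqrt(6/(11π·2n)).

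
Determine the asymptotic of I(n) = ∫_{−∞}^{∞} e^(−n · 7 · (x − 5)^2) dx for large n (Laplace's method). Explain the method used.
I(n) = sqrt(π/(7n))

Here φ(x) = 7 · (x − 5)^2 has its unique minimum at x* = 5 with φ(x*) = 0 and φ''(x*) = 14. Laplace's method gives
  I(n) ~ e^(−n φ(x*)) · sqrt(2π / (n · φ''(x*))) = sqrt(2π / (14n)) = sqrt(π/(7n)).
This is exact: substituting u = (x − 5)·sqrt(7n) gives I(n) = (1/sqrt(7n)) ∫_{−∞}^{∞} e^(−u^2) du = sqrt(π/(7n)).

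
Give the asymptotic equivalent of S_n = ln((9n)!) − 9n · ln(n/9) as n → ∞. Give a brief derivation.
S_n ~ 9n · (ln 81 − 1) + O(ln n)

Stirling: ln((9n)!) = 9n ln(9n) − 9n + O(ln n).
  S_n = 9n ln(9n) − 9n − 9n ln(n/9) + O(ln n)
      = 9n ln(9n) − 9n ln n + 9n ln 9 − 9n + O(ln n)
      = 9n ln 9 + 9n ln 9 − 9n + O(ln n)
      = 9n (ln 81 − 1) + O(ln n).
Numerically ln(81) − 1 ≈ 3.3944.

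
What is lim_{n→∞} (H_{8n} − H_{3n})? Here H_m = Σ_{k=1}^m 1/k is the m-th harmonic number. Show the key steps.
lim = ln(8/3)

Euler-Maclaurin gives H_m = ln m + γ + 1/(2m) + O(1/m^2). The γ and O(1/m) terms cancel in the difference:
  H_{8n} − H_{3n} = ln(8n) − ln(3n) + O(1/n) = ln(8/3) + O(1/n).
Hence the limit is ln(8/3).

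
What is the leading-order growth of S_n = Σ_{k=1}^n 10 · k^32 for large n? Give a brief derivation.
S_n ~ 10 · n^33 / 33

By integral comparison (Euler-Maclaurin), Σ_{k=1}^n 10 · k^32 = 10 · ∫_0^n x^32 dx + O(n^32) = 10 · n^33/33 + O(n^32). (Equivalently, Faulhaber's formula gives the same leading term.)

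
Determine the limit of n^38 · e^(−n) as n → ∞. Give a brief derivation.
lim = 0

Exponentials with base > 1 dominate every fixed polynomial: for any fixed c, n^c / e^n → 0 as n → ∞ (e.g. by the ratio test, or since e^n grows faster than any power of n). Hence n^38 · e^(−n) = n^38 / e^n → 0.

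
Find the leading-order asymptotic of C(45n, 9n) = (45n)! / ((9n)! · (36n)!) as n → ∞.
C(45n, 9n) ~ (3125/256)^(9n) · sqrt(5/(8π·9n))

Write N = 9n. Apply Stirling to each factorial:
  (5N)! ~ sqrt(2π·5N) · (5N/e)^(5N),
  N! ~ sqrt(2π N) · (N/e)^N,
  (4N)! ~ sqrt(2π·4N) · (4N/e)^(4N).
The exponential factors combine to (5N)^(5N) / (N^N · (4N)^(4N)) = 5^(5N)/4^(4N) = (5^5/4^4)^N = (3125/256)^N.
The square-root prefactors combine to sqrt(2π·5N) / (sqrt(2π N)·sqrt(2π·4N)) = sqrt(5 / (2π·4·N)) = sqrt(5/(8π·9n)).
Substituting N = 9n: C(45n, 9n) ~ (3125/256)^(9n) · sqrt(5/(8π·9n)).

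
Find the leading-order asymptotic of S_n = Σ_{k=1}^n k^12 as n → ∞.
S_n ~ n^13 / 13

By integral comparison (Euler-Maclaurin), Σ_{k=1}^n k^12 = ∫_0^n x^12 dx + O(n^12) = n^13/13 + O(n^12). (Equivalently, Faulhaber's formula gives the same leading term.)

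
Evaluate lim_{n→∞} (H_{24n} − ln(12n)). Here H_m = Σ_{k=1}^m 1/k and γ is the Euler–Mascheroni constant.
lim = ln 2 + γ

By Euler-Maclaurin, H_m = ln m + γ + O(1/m). So
  H_{24n} − ln(12n) = ln(24n) + γ − ln(12n) + O(1/n)
                       = ln(24/12) + γ + O(1/n).
Hence the limit is ln(24/12) + γ (= ln 2).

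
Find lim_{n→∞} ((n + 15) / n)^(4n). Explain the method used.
lim = e^60

Rewrite as (1 + 15/n)^(4n). By the standard limit (1 + x/n)^n → e^x, we have (1 + 15/n)^n → e^15, and raising to the 4th power gives e^60.
More precisely, ln[(1 + 15/n)^(4n)] = 4n · ln(1 + 15/n) = 4n · (15/n + O(1/n^2)) = 60 + O(1/n) → 60.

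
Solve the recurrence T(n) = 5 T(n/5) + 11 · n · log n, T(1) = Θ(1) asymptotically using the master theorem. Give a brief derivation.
T(n) = Θ(n · (log n)^2)

Here log_5 5 = 1 and f(n) = 11 · n · log n = Θ(n^(log_5 5) · (log n)^1). This is the extended Case 2 of the master theorem (f matches the critical exponent up to log factors), giving T(n) = Θ(n^(log_5 5) · (log n)^(1+1)) = Θ(n · (log n)^2).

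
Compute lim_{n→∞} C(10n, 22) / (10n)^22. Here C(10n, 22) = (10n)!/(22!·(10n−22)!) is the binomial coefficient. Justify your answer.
lim = 1/22! = 1/1124000727777607680000

With N = 10n → ∞: C(N, 22) / N^22 = [N(N−1)…(N−21)] / (22! · N^22) = (1/22!) · 1 · (1 − 1/(10n)) · … · (1 − 21/(10n)). Each factor → 1 as N → ∞, so the limit is 1/22! = 1/1124000727777607680000.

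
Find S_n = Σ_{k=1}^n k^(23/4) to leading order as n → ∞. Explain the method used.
S_n ~ (4/27) · n^(27/4)

Integral comparison: Σ_{k=1}^n k^(23/4) = ∫_0^n x^(23/4) dx + O(n^(23/4)). The integral is n^(1 + 23/4) / (1 + 23/4) = n^((23+4)/4) / ((23+4)/4) = (4/27) · n^(27/4).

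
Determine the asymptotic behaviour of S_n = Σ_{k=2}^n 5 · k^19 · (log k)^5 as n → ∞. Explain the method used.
S_n ~ n^20 · (log n)^5 / 4

By integral comparison, S_n = ∫_1^n 5 · x^19 · (log x)^5 dx + O(n^19 · (log n)^5). For the integral, the leading term of ∫_1^n x^19 (log x)^5 dx is n^20/20 · (log n)^5 (by repeated integration by parts; each step lowers the log-exponent and produces a relatively O(1/log n) correction). Hence S_n ~ n^20 · (log n)^5 / 4.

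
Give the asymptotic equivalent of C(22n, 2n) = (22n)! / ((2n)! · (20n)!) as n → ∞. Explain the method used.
C(22n, 2n) ~ (285311670611/10000000000)^(2n) · sqrt(11/(20π·2n))

Write N = 2n. Apply Stirling to each factorial:
  (11N)! ~ sqrt(2π·11N) · (11N/e)^(11N),
  N! ~ sqrt(2π N) · (N/e)^N,
  (10N)! ~ sqrt(2π·10N) · (10N/e)^(10N).
The exponential factors combine to (11N)^(11N) / (N^N · (10N)^(10N)) = 11^(11N)/10^(10N) = (11^11/10^10)^N = (285311670611/10000000000)^N.
The square-root prefactors combine to sqrt(2π·11N) / (sqrt(2π N)·sqrt(2π·10N)) = sqrt(11 / (2π·10·N)) = sqrt(11/(20π·2n)).
Substituting N = 2n: C(22n, 2n) ~ (285311670611/10000000000)^(2n) · sqrt(11/(20π·2n)).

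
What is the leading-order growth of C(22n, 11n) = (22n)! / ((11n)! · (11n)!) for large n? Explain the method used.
C(22n, 11n) ~ (4)^(11n) · sqrt(1/(π·11n))

Write N = 11n. Apply Stirling to each factorial:
  (2N)! ~ sqrt(2π·2N) · (2N/e)^(2N),
  N! ~ sqrt(2π N) · (N/e)^N,
  (1N)! ~ sqrt(2π·1N) · (1N/e)^(1N).
The exponential factors combine to (2N)^(2N) / (N^N · (1N)^(1N)) = 2^(2N)/1^(1N) = (2^2/1^1)^N = (4)^N.
The square-root prefactors combine to sqrt(2π·2N) / (sqrt(2π N)·sqrt(2π·1N)) = sqrt(2 / (2π·1·N)) = sqrt(1/(π·11n)).
Substituting N = 11n: C(22n, 11n) ~ (4)^(11n) · sqrt(1/(π·11n)).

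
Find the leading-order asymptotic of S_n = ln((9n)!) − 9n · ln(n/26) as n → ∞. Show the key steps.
S_n ~ 9n · (ln 234 − 1) + O(ln n)

Stirling: ln((9n)!) = 9n ln(9n) − 9n + O(ln n).
  S_n = 9n ln(9n) − 9n − 9n ln(n/26) + O(ln n)
      = 9n ln(9n) − 9n ln n + 9n ln 26 − 9n + O(ln n)
      = 9n ln 9 + 9n ln 26 − 9n + O(ln n)
      = 9n (ln 234 − 1) + O(ln n).
Numerically ln(234) − 1 ≈ 4.4553.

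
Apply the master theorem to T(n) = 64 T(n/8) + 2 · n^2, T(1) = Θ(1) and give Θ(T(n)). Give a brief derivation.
T(n) = Θ(n^2 log n)

log_8 64 = 2, and f(n) = 2 · n^2 = Θ(n^(log_8 64)). This is Case 2 of the master theorem: T(n) = Θ(f(n) · log n) = Θ(n^2 log n).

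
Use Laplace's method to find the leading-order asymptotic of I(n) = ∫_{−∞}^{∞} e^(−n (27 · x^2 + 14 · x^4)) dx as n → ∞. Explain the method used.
I(n) ~ sqrt(π/(27n))

φ(x) = 27 · x^2 + 14 · x^4 has its unique global minimum at x* = 0 (since φ'(x) = 54x + 56x^3 = 0 only at x = 0 for real x with both coefficients positive, and φ → ∞ as |x| → ∞). At x* = 0, φ(0) = 0 and φ''(0) = 54. Laplace's method then gives
  I(n) ~ sqrt(2π / (n · φ''(0))) · e^(−n φ(0)) = sqrt(2π / (54n)) = sqrt(π/(27n)).
The 14 · x^4 term contributes only at subleading order (an O(1/n) relative correction).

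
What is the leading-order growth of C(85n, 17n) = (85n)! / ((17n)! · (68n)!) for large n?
C(85n, 17n) ~ (3125/256)^(17n) · sqrt(5/(8π·17n))

Write N = 17n. Apply Stirling to each factorial:
  (5N)! ~ sqrt(2π·5N) · (5N/e)^(5N),
  N! ~ sqrt(2π N) · (N/e)^N,
  (4N)! ~ sqrt(2π·4N) · (4N/e)^(4N).
The exponential factors combine to (5N)^(5N) / (N^N · (4N)^(4N)) = 5^(5N)/4^(4N) = (5^5/4^4)^N = (3125/256)^N.
The square-root prefactors combine to sqrt(2π·5N) / (sqrt(2π N)·sqrt(2π·4N)) = sqrt(5 / (2π·4·N)) = sqrt(5/(8π·17n)).
Substituting N = 17n: C(85n, 17n) ~ (3125/256)^(17n) · sqrt(5/(8π·17n)).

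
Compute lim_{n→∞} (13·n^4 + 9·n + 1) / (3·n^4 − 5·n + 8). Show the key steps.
lim = 13/3

For large n the leading n^4 terms dominate both numerator and denominator. Dividing top and bottom by n^4, every other term tends to 0, leaving 13/3.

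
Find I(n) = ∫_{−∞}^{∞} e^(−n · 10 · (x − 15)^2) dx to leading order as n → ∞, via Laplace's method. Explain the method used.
I(n) = sqrt(π/(10n))

Here φ(x) = 10 · (x − 15)^2 has its unique minimum at x* = 15 with φ(x*) = 0 and φ''(x*) = 20. Laplace's method gives
  I(n) ~ e^(−n φ(x*)) · sqrt(2π / (n · φ''(x*))) = sqrt(2π / (20n)) = sqrt(π/(10n)).
This is exact: substituting u = (x − 15)·sqrt(10n) gives I(n) = (1/sqrt(10n)) ∫_{−∞}^{∞} e^(−u^2) du = sqrt(π/(10n)).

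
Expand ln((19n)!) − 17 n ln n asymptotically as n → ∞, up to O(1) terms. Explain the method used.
ln((19n)!) − 17 n ln n = 2 n ln n + 19(ln 19 − 1) n + (1/2) ln(2π·19n) + O(1/n)

Stirling: ln((19n)!) = 19n ln(19n) − 19n + (1/2) ln(2π·19n) + O(1/n).
Expand 19n ln(19n) = 19n (ln n + ln 19) = 19n ln n + 19n ln 19.
Subtract 17n ln n: leading term is (19 − 17) n ln n = 2 n ln n. The next term is 19n ln 19 − 19n = 19(ln 19 − 1) n. Then the (1/2) ln(2π·19n) correction.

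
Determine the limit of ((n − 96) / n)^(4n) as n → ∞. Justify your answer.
lim = e^(−384)

Rewrite as (1 − 96/n)^(4n). By the standard limit (1 + x/n)^n → e^x, we have (1 − 96/n)^n → e^(−96), and raising to the 4th power gives e^(−384).
More precisely, ln[(1 − 96/n)^(4n)] = 4n · ln(1 − 96/n) = 4n · (-96/n + O(1/n^2)) = -384 + O(1/n) → -384.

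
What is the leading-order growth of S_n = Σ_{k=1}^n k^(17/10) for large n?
S_n ~ (10/27) · n^(27/10)

Integral comparison: Σ_{k=1}^n k^(17/10) = ∫_0^n x^(17/10) dx + O(n^(17/10)). The integral is n^(1 + 17/10) / (1 + 17/10) = n^((17+10)/10) / ((17+10)/10) = (10/27) · n^(27/10).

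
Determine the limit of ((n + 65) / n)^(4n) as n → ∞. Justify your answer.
lim = e^260

Rewrite as (1 + 65/n)^(4n). By the standard limit (1 + x/n)^n → e^x, we have (1 + 65/n)^n → e^65, and raising to the 4th power gives e^260.
More precisely, ln[(1 + 65/n)^(4n)] = 4n · ln(1 + 65/n) = 4n · (65/n + O(1/n^2)) = 260 + O(1/n) → 260.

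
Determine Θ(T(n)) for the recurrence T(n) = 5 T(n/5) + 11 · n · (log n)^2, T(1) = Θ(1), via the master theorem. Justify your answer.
T(n) = Θ(n · (log n)^3)

Here log_5 5 = 1 and f(n) = 11 · n · (log n)^2 = Θ(n^(log_5 5) · (log n)^2). This is the extended Case 2 of the master theorem (f matches the critical exponent up to log factors), giving T(n) = Θ(n^(log_5 5) · (log n)^(2+1)) = Θ(n · (log n)^3).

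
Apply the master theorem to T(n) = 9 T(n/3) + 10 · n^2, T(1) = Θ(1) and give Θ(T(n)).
T(n) = Θ(n^2 log n)

log_3 9 = 2, and f(n) = 10 · n^2 = Θ(n^(log_3 9)). This is Case 2 of the master theorem: T(n) = Θ(f(n) · log n) = Θ(n^2 log n).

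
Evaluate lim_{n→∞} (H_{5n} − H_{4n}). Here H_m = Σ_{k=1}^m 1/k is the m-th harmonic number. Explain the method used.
lim = ln(5/4)

Euler-Maclaurin gives H_m = ln m + γ + 1/(2m) + O(1/m^2). The γ and O(1/m) terms cancel in the difference:
  H_{5n} − H_{4n} = ln(5n) − ln(4n) + O(1/n) = ln(5/4) + O(1/n).
Hence the limit is ln(5/4).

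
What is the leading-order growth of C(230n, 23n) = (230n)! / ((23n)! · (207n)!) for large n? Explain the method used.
C(230n, 23n) ~ (10000000000/387420489)^(23n) · sqrt(5/(9π·23n))

Write N = 23n. Apply Stirling to each factorial:
  (10N)! ~ sqrt(2π·10N) · (10N/e)^(10N),
  N! ~ sqrt(2π N) · (N/e)^N,
  (9N)! ~ sqrt(2π·9N) · (9N/e)^(9N).
The exponential factors combine to (10N)^(10N) / (N^N · (9N)^(9N)) = 10^(10N)/9^(9N) = (10^10/9^9)^N = (10000000000/387420489)^N.
The square-root prefactors combine to sqrt(2π·10N) / (sqrt(2π N)·sqrt(2π·9N)) = sqrt(10 / (2π·9·N)) = sqrt(5/(9π·23n)).
Substituting N = 23n: C(230n, 23n) ~ (10000000000/387420489)^(23n) · sqrt(5/(9π·23n)).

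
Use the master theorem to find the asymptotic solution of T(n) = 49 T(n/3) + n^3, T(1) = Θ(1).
T(n) = Θ(n^(log_3 49))

Master theorem: compare f(n) = n^3 to n^(log_3 49) where log_3 49 ≈ 3.542. Since 3 < log_3 49, we have f(n) = O(n^(log_3 49 − ε)) for some ε > 0 — Case 1. Hence T(n) = Θ(n^(log_3 49)).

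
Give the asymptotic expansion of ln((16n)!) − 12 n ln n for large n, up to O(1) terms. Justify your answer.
ln((16n)!) − 12 n ln n = 4 n ln n + 16(ln 16 − 1) n + (1/2) ln(2π·16n) + O(1/n)

Stirling: ln((16n)!) = 16n ln(16n) − 16n + (1/2) ln(2π·16n) + O(1/n).
Expand 16n ln(16n) = 16n (ln n + ln 16) = 16n ln n + 16n ln 16.
Subtract 12n ln n: leading term is (16 − 12) n ln n = 4 n ln n. The next term is 16n ln 16 − 16n = 16(ln 16 − 1) n. Then the (1/2) ln(2π·16n) correction.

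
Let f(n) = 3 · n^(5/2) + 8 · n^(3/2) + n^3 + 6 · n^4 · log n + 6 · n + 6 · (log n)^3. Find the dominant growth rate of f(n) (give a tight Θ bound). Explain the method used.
f(n) ∈ Θ(n^4 · log n)

Compare the terms by growth order. For large n, n^a · (log n)^b dominates n^a' · (log n)^b' iff a > a', or (a = a' and b > b'). Ranking the 6 terms shows the dominant one is 6 · n^4 · log n. Hence f(n) ∈ Θ(n^4 · log n).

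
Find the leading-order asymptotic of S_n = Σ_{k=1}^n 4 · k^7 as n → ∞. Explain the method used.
S_n ~ n^8 / 2

By integral comparison (Euler-Maclaurin), Σ_{k=1}^n 4 · k^7 = 4 · ∫_0^n x^7 dx + O(n^7) = 4 · n^8/8 = n^8 / 2 + O(n^7). (Equivalently, Faulhaber's formula gives the same leading term.)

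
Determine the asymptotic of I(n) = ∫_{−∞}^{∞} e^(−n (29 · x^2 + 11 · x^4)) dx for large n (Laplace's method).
I(n) ~ sqrt(π/(29n))

φ(x) = 29 · x^2 + 11 · x^4 has its unique global minimum at x* = 0 (since φ'(x) = 58x + 44x^3 = 0 only at x = 0 for real x with both coefficients positive, and φ → ∞ as |x| → ∞). At x* = 0, φ(0) = 0 and φ''(0) = 58. Laplace's method then gives
  I(n) ~ sqrt(2π / (n · φ''(0))) · e^(−n φ(0)) = sqrt(2π / (58n)) = sqrt(π/(29n)).
The 11 · x^4 term contributes only at subleading order (an O(1/n) relative correction).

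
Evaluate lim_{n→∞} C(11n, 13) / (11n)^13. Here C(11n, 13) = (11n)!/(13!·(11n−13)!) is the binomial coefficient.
lim = 1/13! = 1/6227020800

With N = 11n → ∞: C(N, 13) / N^13 = [N(N−1)…(N−12)] / (13! · N^13) = (1/13!) · 1 · (1 − 1/(11n)) · … · (1 − 12/(11n)). Each factor → 1 as N → ∞, so the limit is 1/13! = 1/6227020800.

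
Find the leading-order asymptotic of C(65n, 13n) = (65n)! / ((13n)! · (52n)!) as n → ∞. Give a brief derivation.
C(65n, 13n) ~ (3125/256)^(13n) · sqrt(5/(8π·13n))

Write N = 13n. Apply Stirling to each factorial:
  (5N)! ~ sqrt(2π·5N) · (5N/e)^(5N),
  N! ~ sqrt(2π N) · (N/e)^N,
  (4N)! ~ sqrt(2π·4N) · (4N/e)^(4N).
The exponential factors combine to (5N)^(5N) / (N^N · (4N)^(4N)) = 5^(5N)/4^(4N) = (5^5/4^4)^N = (3125/256)^N.
The square-root prefactors combine to sqrt(2π·5N) / (sqrt(2π N)·sqrt(2π·4N)) = sqrt(5 / (2π·4·N)) = sqrt(5/(8π·13n)).
Substituting N = 13n: C(65n, 13n) ~ (3125/256)^(13n) · sqrt(5/(8π·13n)).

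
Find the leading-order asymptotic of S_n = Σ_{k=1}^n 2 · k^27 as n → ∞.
S_n ~ n^28 / 14

By integral comparison (Euler-Maclaurin), Σ_{k=1}^n 2 · k^27 = 2 · ∫_0^n x^27 dx + O(n^27) = 2 · n^28/28 = n^28 / 14 + O(n^27). (Equivalently, Faulhaber's formula gives the same leading term.)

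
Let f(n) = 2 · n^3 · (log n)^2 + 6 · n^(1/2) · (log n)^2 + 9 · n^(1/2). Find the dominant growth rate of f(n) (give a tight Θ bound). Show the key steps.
f(n) ∈ Θ(n^3 · (log n)^2)

Compare the terms by growth order. For large n, n^a · (log n)^b dominates n^a' · (log n)^b' iff a > a', or (a = a' and b > b'). Ranking the 3 terms shows the dominant one is 2 · n^3 · (log n)^2. Hence f(n) ∈ Θ(n^3 · (log n)^2).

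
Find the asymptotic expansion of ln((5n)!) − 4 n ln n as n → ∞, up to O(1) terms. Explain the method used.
ln((5n)!) − 4 n ln n = n ln n + 5(ln 5 − 1) n + (1/2) ln(2π·5n) + O(1/n)

Stirling: ln((5n)!) = 5n ln(5n) − 5n + (1/2) ln(2π·5n) + O(1/n).
Expand 5n ln(5n) = 5n (ln n + ln 5) = 5n ln n + 5n ln 5.
Subtract 4n ln n: leading term is (5 − 4) n ln n = n ln n. The next term is 5n ln 5 − 5n = 5(ln 5 − 1) n. Then the (1/2) ln(2π·5n) correction.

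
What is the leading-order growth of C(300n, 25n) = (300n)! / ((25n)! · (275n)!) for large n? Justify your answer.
C(300n, 25n) ~ (8916100448256/285311670611)^(25n) · sqrt(6/(11π·25n))

Write N = 25n. Apply Stirling to each factorial:
  (12N)! ~ sqrt(2π·12N) · (12N/e)^(12N),
  N! ~ sqrt(2π N) · (N/e)^N,
  (11N)! ~ sqrt(2π·11N) · (11N/e)^(11N).
The exponential factors combine to (12N)^(12N) / (N^N · (11N)^(11N)) = 12^(12N)/11^(11N) = (12^12/11^11)^N = (8916100448256/285311670611)^N.
The square-root prefactors combine to sqrt(2π·12N) / (sqrt(2π N)·sqrt(2π·11N)) = sqrt(12 / (2π·11·N)) = sqrt(6/(11π·25n)).
Substituting N = 25n: C(300n, 25n) ~ (8916100448256/285311670611)^(25n) · sqrt(6/(11π·25n)).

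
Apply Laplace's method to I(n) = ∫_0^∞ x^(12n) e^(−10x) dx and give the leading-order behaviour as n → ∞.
I(n) ~ (sqrt(2π·12n) / 10) · (12n/(10e))^(12n)

Write the integrand as exp(12n ln x − 10x) and set f(x) = 12n ln x − 10x. Then f'(x) = 12n/x − 10 = 0 at x* = 12n/10, and f''(x*) = −12n/x*^2 = −10^2/(12n). Laplace's method (interior maximum) gives
  I(n) ~ e^(f(x*)) · sqrt(2π / |f''(x*)|)
        = exp(12n ln(12n/10) − 12n) · sqrt(2π · 12n / 10^2)
        = (12n/10)^(12n) e^(−12n) · sqrt(2π·12n) / 10
        = (sqrt(2π·12n) / 10) · (12n/(10e))^(12n).
This matches Γ(12n+1)/10^(12n+1) with Stirling applied to Γ.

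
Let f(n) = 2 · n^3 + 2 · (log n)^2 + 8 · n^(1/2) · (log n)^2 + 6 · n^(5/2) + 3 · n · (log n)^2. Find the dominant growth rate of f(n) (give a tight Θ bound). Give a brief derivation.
f(n) ∈ Θ(n^3)

Compare the terms by growth order. For large n, n^a · (log n)^b dominates n^a' · (log n)^b' iff a > a', or (a = a' and b > b'). Ranking the 5 terms shows the dominant one is 2 · n^3. Hence f(n) ∈ Θ(n^3).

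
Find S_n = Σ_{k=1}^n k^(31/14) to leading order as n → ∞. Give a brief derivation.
S_n ~ (14/45) · n^(45/14)

Integral comparison: Σ_{k=1}^n k^(31/14) = ∫_0^n x^(31/14) dx + O(n^(31/14)). The integral is n^(1 + 31/14) / (1 + 31/14) = n^((31+14)/14) / ((31+14)/14) = (14/45) · n^(45/14).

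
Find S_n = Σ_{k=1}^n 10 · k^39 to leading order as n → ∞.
S_n ~ n^40 / 4

By integral comparison (Euler-Maclaurin), Σ_{k=1}^n 10 · k^39 = 10 · ∫_0^n x^39 dx + O(n^39) = 10 · n^40/40 = n^40 / 4 + O(n^39). (Equivalently, Faulhaber's formula gives the same leading term.)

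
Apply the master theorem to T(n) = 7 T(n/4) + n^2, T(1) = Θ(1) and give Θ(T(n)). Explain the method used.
T(n) = Θ(n^2)

log_4 7 ≈ 1.404. f(n) = n^2 dominates n^(log_4 7) since 2 > 1.404, and the regularity condition a·f(n/b) = 7·(n/4)^2 = (7/16)·n^2 ≤ c·f(n) holds with c = 7/16 ≈ 0.438 < 1. So this is Case 3: T(n) = Θ(f(n)) = Θ(n^2).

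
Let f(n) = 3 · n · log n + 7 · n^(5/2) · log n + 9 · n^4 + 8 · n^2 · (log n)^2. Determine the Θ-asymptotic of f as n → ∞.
f(n) ∈ Θ(n^4)

Compare the terms by growth order. For large n, n^a · (log n)^b dominates n^a' · (log n)^b' iff a > a', or (a = a' and b > b'). Ranking the 4 terms shows the dominant one is 9 · n^4. Hence f(n) ∈ Θ(n^4).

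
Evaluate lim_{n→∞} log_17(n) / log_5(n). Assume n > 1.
lim = ln(5) / ln(17) = log_17(5)

Change of base: log_17(n) = ln n / ln 17 and log_5(n) = ln n / ln 5. The ratio is (ln n / ln 17) · (ln 5 / ln n) = ln 5 / ln 17, a constant independent of n. So the limit is ln 5 / ln 17 = log_17(5).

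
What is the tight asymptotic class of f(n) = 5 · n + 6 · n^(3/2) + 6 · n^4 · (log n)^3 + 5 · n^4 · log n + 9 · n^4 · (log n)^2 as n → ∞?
f(n) ∈ Θ(n^4 · (log n)^3)

Compare the terms by growth order. For large n, n^a · (log n)^b dominates n^a' · (log n)^b' iff a > a', or (a = a' and b > b'). Ranking the 5 terms shows the dominant one is 6 · n^4 · (log n)^3. Hence f(n) ∈ Θ(n^4 · (log n)^3).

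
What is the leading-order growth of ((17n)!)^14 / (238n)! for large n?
((17n)!)^14/(238n)! ~ ((2π·17n)^(13/2) / sqrt(14)) · 14^(−14·17n)  →  0

Write N = 17n. Stirling: N! ~ sqrt(2π N)(N/e)^N and (14N)! ~ sqrt(2π·14N)·(14N/e)^(14N).
  (N!)^14/(14N)! ~ (2π N)^(14/2) (N/e)^(14N) / [sqrt(2π·14N) (14N/e)^(14N)]
     = (2π N)^(14/2) / sqrt(2π·14N) · (N/(14N))^(14N)
     = (2π N)^((14−1)/2) / sqrt(14) · 14^(−14N).
Since 14^14 > 1, the factor 14^(−14N) decays exponentially, so the ratio → 0. Substituting N = 17n gives the stated form.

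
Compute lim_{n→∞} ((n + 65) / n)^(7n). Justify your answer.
lim = e^455

Rewrite as (1 + 65/n)^(7n). By the standard limit (1 + x/n)^n → e^x, we have (1 + 65/n)^n → e^65, and raising to the 7th power gives e^455.
More precisely, ln[(1 + 65/n)^(7n)] = 7n · ln(1 + 65/n) = 7n · (65/n + O(1/n^2)) = 455 + O(1/n) → 455.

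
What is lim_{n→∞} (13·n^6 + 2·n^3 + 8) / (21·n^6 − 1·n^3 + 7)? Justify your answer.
lim = 13/21

For large n the leading n^6 terms dominate both numerator and denominator. Dividing top and bottom by n^6, every other term tends to 0, leaving 13/21.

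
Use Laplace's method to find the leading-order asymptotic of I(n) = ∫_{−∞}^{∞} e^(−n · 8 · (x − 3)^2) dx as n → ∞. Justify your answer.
I(n) = sqrt(π/(8n))

Here φ(x) = 8 · (x − 3)^2 has its unique minimum at x* = 3 with φ(x*) = 0 and φ''(x*) = 16. Laplace's method gives
  I(n) ~ e^(−n φ(x*)) · sqrt(2π / (n · φ''(x*))) = sqrt(2π / (16n)) = sqrt(π/(8n)).
This is exact: substituting u = (x − 3)·sqrt(8n) gives I(n) = (1/sqrt(8n)) ∫_{−∞}^{∞} e^(−u^2) du = sqrt(π/(8n)).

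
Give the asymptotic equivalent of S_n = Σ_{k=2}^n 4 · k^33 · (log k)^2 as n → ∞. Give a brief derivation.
S_n ~ 2 · n^34 · (log n)^2 / 17

By integral comparison, S_n = ∫_1^n 4 · x^33 · (log x)^2 dx + O(n^33 · (log n)^2). For the integral, the leading term of ∫_1^n x^33 (log x)^2 dx is n^34/34 · (log n)^2 (by repeated integration by parts; each step lowers the log-exponent and produces a relatively O(1/log n) correction). Hence S_n ~ 2 · n^34 · (log n)^2 / 17.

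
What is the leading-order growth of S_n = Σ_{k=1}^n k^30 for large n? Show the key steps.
S_n ~ n^31 / 31

By integral comparison (Euler-Maclaurin), Σ_{k=1}^n k^30 = ∫_0^n x^30 dx + O(n^30) = n^31/31 + O(n^30). (Equivalently, Faulhaber's formula gives the same leading term.)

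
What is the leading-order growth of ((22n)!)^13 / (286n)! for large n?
((22n)!)^13/(286n)! ~ ((2π·22n)^(12/2) / sqrt(13)) · 13^(−13·22n)  →  0

Write N = 22n. Stirling: N! ~ sqrt(2π N)(N/e)^N and (13N)! ~ sqrt(2π·13N)·(13N/e)^(13N).
  (N!)^13/(13N)! ~ (2π N)^(13/2) (N/e)^(13N) / [sqrt(2π·13N) (13N/e)^(13N)]
     = (2π N)^(13/2) / sqrt(2π·13N) · (N/(13N))^(13N)
     = (2π N)^((13−1)/2) / sqrt(13) · 13^(−13N).
Since 13^13 > 1, the factor 13^(−13N) decays exponentially, so the ratio → 0. Substituting N = 22n gives the stated form.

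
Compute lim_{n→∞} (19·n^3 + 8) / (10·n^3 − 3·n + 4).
lim = 19/10

For large n the leading n^3 terms dominate both numerator and denominator. Dividing top and bottom by n^3, every other term tends to 0, leaving 19/10.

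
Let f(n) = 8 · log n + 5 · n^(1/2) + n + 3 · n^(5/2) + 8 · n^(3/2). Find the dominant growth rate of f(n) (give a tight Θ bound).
f(n) ∈ Θ(n^(5/2))

Compare the terms by growth order. For large n, n^a · (log n)^b dominates n^a' · (log n)^b' iff a > a', or (a = a' and b > b'). Ranking the 5 terms shows the dominant one is 3 · n^(5/2). Hence f(n) ∈ Θ(n^(5/2)).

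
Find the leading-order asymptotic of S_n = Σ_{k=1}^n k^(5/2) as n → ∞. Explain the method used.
S_n ~ (2/7) · n^(7/2)

Integral comparison: Σ_{k=1}^n k^(5/2) = ∫_0^n x^(5/2) dx + O(n^(5/2)). The integral is n^(1 + 5/2) / (1 + 5/2) = n^((5+2)/2) / ((5+2)/2) = (2/7) · n^(7/2).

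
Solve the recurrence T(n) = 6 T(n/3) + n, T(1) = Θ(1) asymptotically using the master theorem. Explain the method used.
T(n) = Θ(n^(log_3 6))

Master theorem: compare f(n) = n to n^(log_3 6) where log_3 6 ≈ 1.631. Since 1 < log_3 6, we have f(n) = O(n^(log_3 6 − ε)) for some ε > 0 — Case 1. Hence T(n) = Θ(n^(log_3 6)).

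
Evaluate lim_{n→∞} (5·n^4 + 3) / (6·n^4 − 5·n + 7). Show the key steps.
lim = 5/6

For large n the leading n^4 terms dominate both numerator and denominator. Dividing top and bottom by n^4, every other term tends to 0, leaving 5/6.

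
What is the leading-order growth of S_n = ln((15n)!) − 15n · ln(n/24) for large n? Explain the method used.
S_n ~ 15n · (ln 360 − 1) + O(ln n)

Stirling: ln((15n)!) = 15n ln(15n) − 15n + O(ln n).
  S_n = 15n ln(15n) − 15n − 15n ln(n/24) + O(ln n)
      = 15n ln(15n) − 15n ln n + 15n ln 24 − 15n + O(ln n)
      = 15n ln 15 + 15n ln 24 − 15n + O(ln n)
      = 15n (ln 360 − 1) + O(ln n).
Numerically ln(360) − 1 ≈ 4.8861.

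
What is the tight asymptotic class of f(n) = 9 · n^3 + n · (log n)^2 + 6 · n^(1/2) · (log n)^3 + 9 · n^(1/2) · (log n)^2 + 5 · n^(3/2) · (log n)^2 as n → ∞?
f(n) ∈ Θ(n^3)

Compare the terms by growth order. For large n, n^a · (log n)^b dominates n^a' · (log n)^b' iff a > a', or (a = a' and b > b'). Ranking the 5 terms shows the dominant one is 9 · n^3. Hence f(n) ∈ Θ(n^3).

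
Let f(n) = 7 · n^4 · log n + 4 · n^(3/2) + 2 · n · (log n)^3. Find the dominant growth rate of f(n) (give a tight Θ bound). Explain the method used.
f(n) ∈ Θ(n^4 · log n)

Compare the terms by growth order. For large n, n^a · (log n)^b dominates n^a' · (log n)^b' iff a > a', or (a = a' and b > b'). Ranking the 3 terms shows the dominant one is 7 · n^4 · log n. Hence f(n) ∈ Θ(n^4 · log n).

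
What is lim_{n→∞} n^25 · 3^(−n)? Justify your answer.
lim = 0

Exponentials with base > 1 dominate every fixed polynomial: for any fixed c, n^c / 3^n → 0 as n → ∞ (e.g. by the ratio test, or by writing 3^n = e^(n ln 3) and noting e^(n ln 3) / n^c → ∞). Hence n^25 · 3^(−n) = n^25 / 3^n → 0.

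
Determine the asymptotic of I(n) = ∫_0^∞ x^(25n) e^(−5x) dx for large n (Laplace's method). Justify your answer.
I(n) ~ (sqrt(2π·25n) / 5) · (25n/(5e))^(25n)

Write the integrand as exp(25n ln x − 5x) and set f(x) = 25n ln x − 5x. Then f'(x) = 25n/x − 5 = 0 at x* = 25n/5, and f''(x*) = −25n/x*^2 = −5^2/(25n). Laplace's method (interior maximum) gives
  I(n) ~ e^(f(x*)) · sqrt(2π / |f''(x*)|)
        = exp(25n ln(25n/5) − 25n) · sqrt(2π · 25n / 5^2)
        = (25n/5)^(25n) e^(−25n) · sqrt(2π·25n) / 5
        = (sqrt(2π·25n) / 5) · (25n/(5e))^(25n).
This matches Γ(25n+1)/5^(25n+1) with Stirling applied to Γ.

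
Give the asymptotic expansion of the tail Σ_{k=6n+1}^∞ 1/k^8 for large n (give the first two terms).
Σ_{k>6n} 1/k^8 = 1/(7 · (6n)^7) − 1/(2 · (6n)^8) + O(1/(6n)^9)

Compare to the integral: ∫_{6n}^∞ x^(−8) dx = [−x^(−7)/7]_{6n}^∞ = 1/((8−1)·(6n)^7). The Euler-Maclaurin correction adds −f(6n)/2 = −1/(2·(6n)^8). Euler-Maclaurin then gives
  Σ_{k>6n} 1/k^8 = ∫_{6n}^∞ dx/x^8 − 1/(2·(6n)^8) + O(1/(6n)^9).
(Equivalently this is ζ(8) − Σ_{k≤6n} 1/k^8.)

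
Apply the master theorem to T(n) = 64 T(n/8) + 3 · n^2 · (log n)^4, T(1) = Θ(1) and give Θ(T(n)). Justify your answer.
T(n) = Θ(n^2 · (log n)^5)

Here log_8 64 = 2 and f(n) = 3 · n^2 · (log n)^4 = Θ(n^(log_8 64) · (log n)^4). This is the extended Case 2 of the master theorem (f matches the critical exponent up to log factors), giving T(n) = Θ(n^(log_8 64) · (log n)^(4+1)) = Θ(n^2 · (log n)^5).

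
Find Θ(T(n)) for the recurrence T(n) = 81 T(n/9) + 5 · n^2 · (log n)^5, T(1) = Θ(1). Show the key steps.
T(n) = Θ(n^2 · (log n)^6)

Here log_9 81 = 2 and f(n) = 5 · n^2 · (log n)^5 = Θ(n^(log_9 81) · (log n)^5). This is the extended Case 2 of the master theorem (f matches the critical exponent up to log factors), giving T(n) = Θ(n^(log_9 81) · (log n)^(5+1)) = Θ(n^2 · (log n)^6).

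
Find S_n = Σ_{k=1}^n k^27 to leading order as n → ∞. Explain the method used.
S_n ~ n^28 / 28

By integral comparison (Euler-Maclaurin), Σ_{k=1}^n k^27 = ∫_0^n x^27 dx + O(n^27) = n^28/28 + O(n^27). (Equivalently, Faulhaber's formula gives the same leading term.)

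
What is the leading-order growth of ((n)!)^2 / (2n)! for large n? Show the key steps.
((n)!)^2/(2n)! ~ ((2π·n)^(1/2) / sqrt(2)) · 2^(−2·n)  →  0

Write N = n. Stirling: N! ~ sqrt(2π N)(N/e)^N and (2N)! ~ sqrt(2π·2N)·(2N/e)^(2N).
  (N!)^2/(2N)! ~ (2π N)^(2/2) (N/e)^(2N) / [sqrt(2π·2N) (2N/e)^(2N)]
     = (2π N)^(2/2) / sqrt(2π·2N) · (N/(2N))^(2N)
     = (2π N)^((2−1)/2) / sqrt(2) · 2^(−2N).
Since 2^2 > 1, the factor 2^(−2N) decays exponentially, so the ratio → 0. Substituting N = n gives the stated form.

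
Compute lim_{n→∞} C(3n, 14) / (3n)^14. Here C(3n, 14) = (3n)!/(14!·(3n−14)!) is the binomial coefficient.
lim = 1/14! = 1/87178291200

With N = 3n → ∞: C(N, 14) / N^14 = [N(N−1)…(N−13)] / (14! · N^14) = (1/14!) · 1 · (1 − 1/(3n)) · … · (1 − 13/(3n)). Each factor → 1 as N → ∞, so the limit is 1/14! = 1/87178291200.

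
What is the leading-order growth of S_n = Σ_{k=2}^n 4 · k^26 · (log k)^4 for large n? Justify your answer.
S_n ~ 4 · n^27 · (log n)^4 / 27

By integral comparison, S_n = ∫_1^n 4 · x^26 · (log x)^4 dx + O(n^26 · (log n)^4). For the integral, the leading term of ∫_1^n x^26 (log x)^4 dx is n^27/27 · (log n)^4 (by repeated integration by parts; each step lowers the log-exponent and produces a relatively O(1/log n) correction). Hence S_n ~ 4 · n^27 · (log n)^4 / 27.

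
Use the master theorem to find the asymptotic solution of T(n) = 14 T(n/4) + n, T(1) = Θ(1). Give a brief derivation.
T(n) = Θ(n^(log_4 14))

Master theorem: compare f(n) = n to n^(log_4 14) where log_4 14 ≈ 1.904. Since 1 < log_4 14, we have f(n) = O(n^(log_4 14 − ε)) for some ε > 0 — Case 1. Hence T(n) = Θ(n^(log_4 14)).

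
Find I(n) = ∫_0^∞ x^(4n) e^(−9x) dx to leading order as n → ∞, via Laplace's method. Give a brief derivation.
I(n) ~ (sqrt(2π·4n) / 9) · (4n/(9e))^(4n)

Write the integrand as exp(4n ln x − 9x) and set f(x) = 4n ln x − 9x. Then f'(x) = 4n/x − 9 = 0 at x* = 4n/9, and f''(x*) = −4n/x*^2 = −9^2/(4n). Laplace's method (interior maximum) gives
  I(n) ~ e^(f(x*)) · sqrt(2π / |f''(x*)|)
        = exp(4n ln(4n/9) − 4n) · sqrt(2π · 4n / 9^2)
        = (4n/9)^(4n) e^(−4n) · sqrt(2π·4n) / 9
        = (sqrt(2π·4n) / 9) · (4n/(9e))^(4n).
This matches Γ(4n+1)/9^(4n+1) with Stirling applied to Γ.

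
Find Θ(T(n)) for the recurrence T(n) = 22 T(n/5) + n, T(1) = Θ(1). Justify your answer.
T(n) = Θ(n^(log_5 22))

Master theorem: compare f(n) = n to n^(log_5 22) where log_5 22 ≈ 1.921. Since 1 < log_5 22, we have f(n) = O(n^(log_5 22 − ε)) for some ε > 0 — Case 1. Hence T(n) = Θ(n^(log_5 22)).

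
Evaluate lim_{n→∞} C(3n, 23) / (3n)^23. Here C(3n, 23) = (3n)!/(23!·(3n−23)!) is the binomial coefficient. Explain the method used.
lim = 1/23! = 1/25852016738884976640000

With N = 3n → ∞: C(N, 23) / N^23 = [N(N−1)…(N−22)] / (23! · N^23) = (1/23!) · 1 · (1 − 1/(3n)) · … · (1 − 22/(3n)). Each factor → 1 as N → ∞, so the limit is 1/23! = 1/25852016738884976640000.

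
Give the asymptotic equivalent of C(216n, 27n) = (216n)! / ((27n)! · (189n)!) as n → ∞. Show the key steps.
C(216n, 27n) ~ (16777216/823543)^(27n) · sqrt(4/(7π·27n))

Write N = 27n. Apply Stirling to each factorial:
  (8N)! ~ sqrt(2π·8N) · (8N/e)^(8N),
  N! ~ sqrt(2π N) · (N/e)^N,
  (7N)! ~ sqrt(2π·7N) · (7N/e)^(7N).
The exponential factors combine to (8N)^(8N) / (N^N · (7N)^(7N)) = 8^(8N)/7^(7N) = (8^8/7^7)^N = (16777216/823543)^N.
The square-root prefactors combine to sqrt(2π·8N) / (sqrt(2π N)·sqrt(2π·7N)) = sqrt(8 / (2π·7·N)) = sqrt(4/(7π·27n)).
Substituting N = 27n: C(216n, 27n) ~ (16777216/823543)^(27n) · sqrt(4/(7π·27n)).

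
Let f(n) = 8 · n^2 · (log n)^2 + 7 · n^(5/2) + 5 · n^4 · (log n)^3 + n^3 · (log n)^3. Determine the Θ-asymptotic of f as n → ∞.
f(n) ∈ Θ(n^4 · (log n)^3)

Compare the terms by growth order. For large n, n^a · (log n)^b dominates n^a' · (log n)^b' iff a > a', or (a = a' and b > b'). Ranking the 4 terms shows the dominant one is 5 · n^4 · (log n)^3. Hence f(n) ∈ Θ(n^4 · (log n)^3).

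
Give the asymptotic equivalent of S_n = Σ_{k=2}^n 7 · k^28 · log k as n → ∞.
S_n ~ 7 · n^29 log n / 29 − 7 · n^29 / 841

By integral comparison, S_n = ∫_1^n 7 · x^28 · log x dx + O(n^28 · log n). For the integral, ∫ x^28 log x dx = n^29 log n / 29 − n^29/841 (integration by parts). Hence S_n ~ 7 · n^29 log n / 29 − 7 · n^29 / 841.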